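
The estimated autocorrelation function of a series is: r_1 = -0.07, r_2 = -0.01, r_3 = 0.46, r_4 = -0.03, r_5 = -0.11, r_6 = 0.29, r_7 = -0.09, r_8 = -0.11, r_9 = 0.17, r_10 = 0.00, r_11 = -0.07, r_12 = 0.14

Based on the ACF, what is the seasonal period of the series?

3

The largest autocorrelation is r_3 = 0.46, with weaker echoes at lags 6 (0.29) and 9 (0.17); the remaining lags stay at or below 0.14.
The dominant spike at lag 3 indicates a seasonal period of 3.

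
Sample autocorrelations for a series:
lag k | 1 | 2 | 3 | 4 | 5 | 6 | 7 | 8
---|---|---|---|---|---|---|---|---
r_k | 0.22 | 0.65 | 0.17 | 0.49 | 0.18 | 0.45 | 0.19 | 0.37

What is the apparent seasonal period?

The largest autocorrelation is r_2 = 0.65, with weaker echoes at lags 4 (0.49), 6 (0.45) and 8 (0.37); the remaining lags stay at or below 0.22.
The dominant spike at lag 2 indicates a seasonal period of 2.

2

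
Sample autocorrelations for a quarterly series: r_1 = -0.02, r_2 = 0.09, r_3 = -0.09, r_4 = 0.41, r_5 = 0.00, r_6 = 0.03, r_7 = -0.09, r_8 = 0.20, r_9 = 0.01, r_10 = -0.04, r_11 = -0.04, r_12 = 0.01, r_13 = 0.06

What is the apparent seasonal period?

The largest autocorrelation is r_4 = 0.41, with a weaker echo at lag 8 (0.20); the remaining lags stay at or below 0.09.
The dominant spike at lag 4 indicates a seasonal period of 4.

4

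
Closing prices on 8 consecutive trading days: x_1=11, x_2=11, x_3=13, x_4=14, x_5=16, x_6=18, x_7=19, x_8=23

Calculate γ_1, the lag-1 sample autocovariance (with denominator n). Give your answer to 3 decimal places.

8.873

Mean x̄ = (11 + 11 + 13 + 14 + 16 + 18 + 19 + 23)/8 = 15.6250
Deviations: -4.6250, -4.6250, -2.6250, -1.6250, 0.3750, 2.3750, 3.3750, 7.3750
Σ_{t=1}^{7}(x_t−x̄)(x_{t+1}−x̄) = 70.9844
γ_1 = 70.9844 / 8 = 8.873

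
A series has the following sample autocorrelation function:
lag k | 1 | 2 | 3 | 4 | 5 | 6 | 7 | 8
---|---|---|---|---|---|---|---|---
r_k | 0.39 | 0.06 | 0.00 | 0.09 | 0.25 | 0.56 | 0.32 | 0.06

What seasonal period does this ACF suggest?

The largest autocorrelation is r_6 = 0.56; the remaining lags stay at or below 0.39. The elevated value at lag 1 (0.39), dropping to 0.06 at lag 2, reflects decaying short-term dependence rather than seasonality.
The dominant spike at lag 6 indicates a seasonal period of 6.

6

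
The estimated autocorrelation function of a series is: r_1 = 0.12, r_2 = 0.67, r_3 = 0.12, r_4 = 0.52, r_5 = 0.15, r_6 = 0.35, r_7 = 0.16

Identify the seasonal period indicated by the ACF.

2

The largest autocorrelation is r_2 = 0.67, with weaker echoes at lags 4 (0.52) and 6 (0.35); the remaining lags stay at or below 0.16.
The dominant spike at lag 2 indicates a seasonal period of 2.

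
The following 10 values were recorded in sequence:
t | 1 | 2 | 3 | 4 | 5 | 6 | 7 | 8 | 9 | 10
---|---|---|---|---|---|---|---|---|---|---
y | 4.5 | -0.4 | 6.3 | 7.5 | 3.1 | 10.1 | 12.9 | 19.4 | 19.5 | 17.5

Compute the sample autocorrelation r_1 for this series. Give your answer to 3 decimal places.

Mean ȳ = (4.5 − 0.4 + 6.3 + 7.5 + 3.1 + 10.1 + 12.9 + 19.4 + 19.5 + 17.5)/10 = 10.0400
Numerator Σ_{t=1}^{9}(y_t−ȳ)(y_{t+1}−ȳ) = 309.6524
Denominator Σ(y_t−ȳ)² = 449.2240
r_1 = 309.6524 / 449.2240 = 0.689

0.689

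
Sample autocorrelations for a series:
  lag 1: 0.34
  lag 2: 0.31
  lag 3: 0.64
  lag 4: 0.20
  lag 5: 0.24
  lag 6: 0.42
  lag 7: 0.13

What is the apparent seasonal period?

3

The largest autocorrelation is r_3 = 0.64, with a weaker echo at lag 6 (0.42); the remaining lags stay at or below 0.34. The elevated value at lag 1 (0.34), dropping to 0.31 at lag 2, reflects decaying short-term dependence rather than seasonality.
The dominant spike at lag 3 indicates a seasonal period of 3.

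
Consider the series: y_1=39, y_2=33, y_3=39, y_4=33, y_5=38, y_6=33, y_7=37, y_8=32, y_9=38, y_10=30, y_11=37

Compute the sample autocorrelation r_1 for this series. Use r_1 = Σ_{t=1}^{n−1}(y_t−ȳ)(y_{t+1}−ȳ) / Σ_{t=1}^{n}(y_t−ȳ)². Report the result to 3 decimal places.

Mean ȳ = (39 + 33 + 39 + 33 + 38 + 33 + 37 + 32 + 38 + 30 + 37)/11 = 35.3636
Numerator Σ_{t=1}^{10}(y_t−ȳ)(y_{t+1}−ȳ) = -79.4050
Denominator Σ(y_t−ȳ)² = 102.5455
r_1 = -79.4050 / 102.5455 = -0.774

-0.774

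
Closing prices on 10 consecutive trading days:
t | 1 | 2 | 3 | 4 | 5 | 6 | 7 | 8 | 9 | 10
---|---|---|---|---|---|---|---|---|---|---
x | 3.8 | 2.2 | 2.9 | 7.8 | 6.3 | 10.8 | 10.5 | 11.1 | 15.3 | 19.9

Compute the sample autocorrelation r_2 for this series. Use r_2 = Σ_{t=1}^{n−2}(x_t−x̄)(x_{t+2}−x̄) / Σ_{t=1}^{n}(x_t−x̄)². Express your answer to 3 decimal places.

0.301

Mean x̄ = (3.8 + 2.2 + 2.9 + 7.8 + 6.3 + 10.8 + 10.5 + 11.1 + 15.3 + 19.9)/10 = 9.0600
Numerator Σ_{t=1}^{8}(x_t−x̄)(x_{t+2}−x̄) = 86.5288
Denominator Σ(x_t−x̄)² = 287.5840
r_2 = 86.5288 / 287.5840 = 0.301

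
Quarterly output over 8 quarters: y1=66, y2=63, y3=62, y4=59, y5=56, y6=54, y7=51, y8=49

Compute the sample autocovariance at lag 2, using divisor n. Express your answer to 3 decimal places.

Mean ȳ = (66 + 63 + 62 + 59 + 56 + 54 + 51 + 49)/8 = 57.5000
Σ_{t=1}^{6}(y_t−ȳ)(y_{t+2}−ȳ) = 74.0000
γ_2 = 74.0000 / 8 = 9.250

9.250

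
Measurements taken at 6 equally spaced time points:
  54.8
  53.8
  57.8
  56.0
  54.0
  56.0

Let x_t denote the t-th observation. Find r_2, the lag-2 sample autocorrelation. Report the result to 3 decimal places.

Mean x̄ = (54.8 + 53.8 + 57.8 + 56.0 + 54.0 + 56.0)/6 = 55.4000
Deviations from mean: -0.6000, -1.6000, 2.4000, 0.6000, -1.4000, 0.6000
Numerator Σ_{t=1}^{4}(x_t−x̄)(x_{t+2}−x̄) = -5.4000
Denominator Σ(x_t−x̄)² = 11.3600
r_2 = -5.4000 / 11.3600 = -0.475

-0.475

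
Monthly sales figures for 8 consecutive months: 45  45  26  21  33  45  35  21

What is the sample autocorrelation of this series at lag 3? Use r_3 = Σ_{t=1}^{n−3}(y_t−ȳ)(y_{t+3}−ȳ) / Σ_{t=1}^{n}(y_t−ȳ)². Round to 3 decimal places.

Mean ȳ = (45 + 45 + 26 + 21 + 33 + 45 + 35 + 21)/8 = 33.8750
Deviations from mean: 11.1250, 11.1250, -7.8750, -12.8750, -0.8750, 11.1250, 1.1250, -12.8750
Numerator Σ_{t=1}^{5}(y_t−ȳ)(y_{t+3}−ȳ) = -243.7969
Denominator Σ(y_t−ȳ)² = 766.8750
r_3 = -243.7969 / 766.8750 = -0.318

-0.318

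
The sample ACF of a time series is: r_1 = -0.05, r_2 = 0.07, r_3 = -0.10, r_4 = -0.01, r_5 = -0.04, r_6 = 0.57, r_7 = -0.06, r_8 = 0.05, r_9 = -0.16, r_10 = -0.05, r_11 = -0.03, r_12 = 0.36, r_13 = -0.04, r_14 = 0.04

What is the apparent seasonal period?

The largest autocorrelation is r_6 = 0.57, with a weaker echo at lag 12 (0.36); the remaining lags stay at or below 0.07.
The dominant spike at lag 6 indicates a seasonal period of 6.

6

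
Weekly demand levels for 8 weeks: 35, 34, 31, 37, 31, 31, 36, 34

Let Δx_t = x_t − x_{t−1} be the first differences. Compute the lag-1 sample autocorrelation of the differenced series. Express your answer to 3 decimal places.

-0.548

First differences Δx: -1, -3, 6, -6, 0, 5, -2
Mean of differences = -0.1429
Numerator Σ(Δx_t−Δx̄)(Δx_{t+1}−Δx̄) = -60.7347
Denominator Σ(Δx_t−Δx̄)² = 110.8571
r_1(Δx) = -60.7347 / 110.8571 = -0.548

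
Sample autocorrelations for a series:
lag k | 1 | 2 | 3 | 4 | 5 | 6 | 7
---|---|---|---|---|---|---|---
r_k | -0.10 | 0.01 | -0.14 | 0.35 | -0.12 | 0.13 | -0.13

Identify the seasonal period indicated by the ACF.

The largest autocorrelation is r_4 = 0.35; the remaining lags stay at or below 0.13.
The dominant spike at lag 4 indicates a seasonal period of 4.

4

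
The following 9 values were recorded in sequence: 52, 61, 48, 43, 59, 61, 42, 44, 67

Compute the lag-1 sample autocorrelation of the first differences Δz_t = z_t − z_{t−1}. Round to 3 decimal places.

-0.073

First differences Δz: 9, -13, -5, 16, 2, -19, 2, 23
Mean of differences = 1.8750
Numerator Σ(Δz_t−Δz̄)(Δz_{t+1}−Δz̄) = -101.6406
Denominator Σ(Δz_t−Δz̄)² = 1400.8750
r_1(Δz) = -101.6406 / 1400.8750 = -0.073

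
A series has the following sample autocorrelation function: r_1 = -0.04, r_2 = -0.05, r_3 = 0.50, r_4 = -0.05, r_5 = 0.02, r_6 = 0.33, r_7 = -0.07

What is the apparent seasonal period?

3

The largest autocorrelation is r_3 = 0.50, with a weaker echo at lag 6 (0.33); the remaining lags stay at or below 0.02.
The dominant spike at lag 3 indicates a seasonal period of 3.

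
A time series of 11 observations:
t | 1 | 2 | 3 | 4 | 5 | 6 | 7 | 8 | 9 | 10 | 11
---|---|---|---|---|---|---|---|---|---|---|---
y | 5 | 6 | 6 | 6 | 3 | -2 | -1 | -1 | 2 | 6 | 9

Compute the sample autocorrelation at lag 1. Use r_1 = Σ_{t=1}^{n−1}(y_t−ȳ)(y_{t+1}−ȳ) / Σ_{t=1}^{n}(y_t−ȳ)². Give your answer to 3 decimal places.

0.610

Mean ȳ = (5 + 6 + 6 + 6 + 3 − 2 − 1 − 1 + 2 + 6 + 9)/11 = 3.5455
Numerator Σ_{t=1}^{10}(y_t−ȳ)(y_{t+1}−ȳ) = 79.7934
Denominator Σ(y_t−ȳ)² = 130.7273
r_1 = 79.7934 / 130.7273 = 0.610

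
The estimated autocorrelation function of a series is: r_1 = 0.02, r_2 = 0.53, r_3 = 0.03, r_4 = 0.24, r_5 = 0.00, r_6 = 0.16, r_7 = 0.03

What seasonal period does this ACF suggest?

The largest autocorrelation is r_2 = 0.53, with weaker echoes at lags 4 (0.24) and 6 (0.16); the remaining lags stay at or below 0.03.
The dominant spike at lag 2 indicates a seasonal period of 2.

2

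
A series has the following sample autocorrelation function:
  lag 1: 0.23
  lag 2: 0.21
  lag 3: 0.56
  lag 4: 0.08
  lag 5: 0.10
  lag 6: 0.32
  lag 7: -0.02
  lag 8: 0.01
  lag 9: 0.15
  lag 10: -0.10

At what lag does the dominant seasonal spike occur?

3

The largest autocorrelation is r_3 = 0.56, with a weaker echo at lag 6 (0.32); the remaining lags stay at or below 0.23. The elevated value at lag 1 (0.23), dropping to 0.21 at lag 2, reflects decaying short-term dependence rather than seasonality.
The dominant spike at lag 3 indicates a seasonal period of 3.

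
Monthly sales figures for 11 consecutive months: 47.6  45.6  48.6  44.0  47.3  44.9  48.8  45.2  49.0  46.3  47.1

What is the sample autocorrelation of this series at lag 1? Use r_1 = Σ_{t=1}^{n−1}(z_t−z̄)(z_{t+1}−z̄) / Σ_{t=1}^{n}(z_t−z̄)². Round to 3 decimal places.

-0.777

Mean z̄ = (47.6 + 45.6 + 48.6 + 44.0 + 47.3 + 44.9 + 48.8 + 45.2 + 49.0 + 46.3 + 47.1)/11 = 46.7636
Numerator Σ_{t=1}^{10}(z_t−z̄)(z_{t+1}−z̄) = -22.3359
Denominator Σ(z_t−z̄)² = 28.7455
r_1 = -22.3359 / 28.7455 = -0.777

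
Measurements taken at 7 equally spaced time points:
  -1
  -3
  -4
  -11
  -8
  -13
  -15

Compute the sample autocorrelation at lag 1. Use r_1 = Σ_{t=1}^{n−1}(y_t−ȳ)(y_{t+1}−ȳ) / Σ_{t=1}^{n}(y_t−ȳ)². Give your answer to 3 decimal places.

0.450

Mean ȳ = (-1 − 3 − 4 − 11 − 8 − 13 − 15)/7 = -7.8571
Deviations from mean: 6.8571, 4.8571, 3.8571, -3.1429, -0.1429, -5.1429, -7.1429
Σ(y_t−ȳ)(y_{t+1}−ȳ) = (33.3061) + (18.7347) + (-12.1224) + (0.4490) + (0.7347) + (36.7347) = 77.8367
Denominator Σ(y_t−ȳ)² = 172.8571
r_1 = 77.8367 / 172.8571 = 0.450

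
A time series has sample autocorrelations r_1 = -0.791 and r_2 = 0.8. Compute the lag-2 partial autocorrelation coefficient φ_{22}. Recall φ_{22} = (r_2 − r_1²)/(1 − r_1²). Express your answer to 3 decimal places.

φ_{22} = (r_2 − r_1²) / (1 − r_1²)
r_1² = (-0.791)² = 0.625681
Numerator = 0.8 − 0.6257 = 0.1743; denominator = 1 − 0.6257 = 0.3743
φ_{22} = 0.1743 / 0.3743 = 0.466

0.466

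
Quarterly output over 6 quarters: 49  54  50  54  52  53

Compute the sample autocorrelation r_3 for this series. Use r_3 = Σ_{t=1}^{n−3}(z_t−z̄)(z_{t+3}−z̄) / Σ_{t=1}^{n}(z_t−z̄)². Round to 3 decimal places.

-0.364

Mean z̄ = (49 + 54 + 50 + 54 + 52 + 53)/6 = 52.0000
Deviations from mean: -3.0000, 2.0000, -2.0000, 2.0000, 0.0000, 1.0000
Σ(z_t−z̄)(z_{t+3}−z̄) = (-6.0000) + (0.0000) + (-2.0000) = -8.0000
Denominator Σ(z_t−z̄)² = 22.0000
r_3 = -8.0000 / 22.0000 = -0.364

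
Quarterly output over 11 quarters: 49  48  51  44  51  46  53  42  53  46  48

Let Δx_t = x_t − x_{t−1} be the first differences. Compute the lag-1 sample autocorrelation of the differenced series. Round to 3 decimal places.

First differences Δx: -1, 3, -7, 7, -5, 7, -11, 11, -7, 2
Mean of differences = -0.1000
Numerator Σ(Δx_t−Δx̄)(Δx_{t+1}−Δx̄) = -432.2100
Denominator Σ(Δx_t−Δx̄)² = 476.9000
r_1(Δx) = -432.2100 / 476.9000 = -0.906

-0.906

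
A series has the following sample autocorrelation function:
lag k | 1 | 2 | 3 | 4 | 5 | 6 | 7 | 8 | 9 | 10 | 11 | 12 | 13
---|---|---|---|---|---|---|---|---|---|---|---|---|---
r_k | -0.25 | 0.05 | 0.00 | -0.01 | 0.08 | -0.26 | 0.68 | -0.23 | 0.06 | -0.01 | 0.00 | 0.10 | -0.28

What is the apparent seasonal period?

7

The largest autocorrelation is r_7 = 0.68; the remaining lags stay at or below 0.10.
The dominant spike at lag 7 indicates a seasonal period of 7.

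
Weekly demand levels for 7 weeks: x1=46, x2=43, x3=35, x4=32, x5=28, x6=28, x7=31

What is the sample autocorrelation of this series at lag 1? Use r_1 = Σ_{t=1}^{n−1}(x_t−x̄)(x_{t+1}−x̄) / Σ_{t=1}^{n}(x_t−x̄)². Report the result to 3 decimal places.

Mean x̄ = (46 + 43 + 35 + 32 + 28 + 28 + 31)/7 = 34.7143
Σ(x_t−x̄)(x_{t+1}−x̄) = (93.5102) + (2.3673) + (-0.7755) + (18.2245) + (45.0816) + (24.9388) = 183.3469
Denominator Σ(x_t−x̄)² = 307.4286
r_1 = 183.3469 / 307.4286 = 0.596

0.596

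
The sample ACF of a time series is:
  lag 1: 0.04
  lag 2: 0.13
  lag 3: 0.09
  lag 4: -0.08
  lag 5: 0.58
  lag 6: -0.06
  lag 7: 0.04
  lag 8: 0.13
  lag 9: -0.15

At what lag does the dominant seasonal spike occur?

5

The largest autocorrelation is r_5 = 0.58; the remaining lags stay at or below 0.13.
The dominant spike at lag 5 indicates a seasonal period of 5.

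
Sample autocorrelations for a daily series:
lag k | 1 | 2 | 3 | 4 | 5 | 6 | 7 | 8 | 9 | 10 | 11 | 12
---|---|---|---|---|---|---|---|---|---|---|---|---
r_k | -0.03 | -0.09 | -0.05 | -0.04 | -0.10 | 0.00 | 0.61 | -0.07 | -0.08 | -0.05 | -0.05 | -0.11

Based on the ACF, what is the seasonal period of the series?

7

The largest autocorrelation is r_7 = 0.61; the remaining lags stay at or below 0.00.
The dominant spike at lag 7 indicates a seasonal period of 7.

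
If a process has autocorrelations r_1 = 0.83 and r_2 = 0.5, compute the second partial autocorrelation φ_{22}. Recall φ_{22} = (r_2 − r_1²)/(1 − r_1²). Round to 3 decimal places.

φ_{22} = (r_2 − r_1²) / (1 − r_1²)
r_1² = (0.83)² = 0.6889
Numerator = 0.5 − 0.6889 = -0.1889; denominator = 1 − 0.6889 = 0.3111
φ_{22} = -0.1889 / 0.3111 = -0.607

-0.607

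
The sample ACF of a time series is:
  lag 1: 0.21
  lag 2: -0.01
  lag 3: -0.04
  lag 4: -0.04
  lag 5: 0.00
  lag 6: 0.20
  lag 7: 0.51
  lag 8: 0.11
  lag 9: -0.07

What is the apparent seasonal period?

7

The largest autocorrelation is r_7 = 0.51; the remaining lags stay at or below 0.21.
The dominant spike at lag 7 indicates a seasonal period of 7.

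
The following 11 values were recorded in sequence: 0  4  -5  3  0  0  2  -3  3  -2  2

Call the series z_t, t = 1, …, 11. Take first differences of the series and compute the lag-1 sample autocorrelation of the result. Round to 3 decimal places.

-0.801

First differences Δz: 4, -9, 8, -3, 0, 2, -5, 6, -5, 4
Mean of differences = 0.2000
Numerator Σ(Δz_t−Δz̄)(Δz_{t+1}−Δz̄) = -220.8400
Denominator Σ(Δz_t−Δz̄)² = 275.6000
r_1(Δz) = -220.8400 / 275.6000 = -0.801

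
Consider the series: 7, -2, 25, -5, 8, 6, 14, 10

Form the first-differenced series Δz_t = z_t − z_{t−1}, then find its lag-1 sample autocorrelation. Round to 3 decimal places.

First differences Δz: -9, 27, -30, 13, -2, 8, -4
Mean of differences = 0.4286
Numerator Σ(Δz_t−Δz̄)(Δz_{t+1}−Δz̄) = -1524.0408
Denominator Σ(Δz_t−Δz̄)² = 1961.7143
r_1(Δz) = -1524.0408 / 1961.7143 = -0.777

-0.777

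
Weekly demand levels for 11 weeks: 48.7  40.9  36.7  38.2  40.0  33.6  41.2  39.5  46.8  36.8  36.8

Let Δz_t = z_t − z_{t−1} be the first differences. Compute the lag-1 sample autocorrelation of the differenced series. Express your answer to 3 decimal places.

First differences Δz: -7.8, -4.2, 1.5, 1.8, -6.4, 7.6, -1.7, 7.3, -10.0, 0.0
Mean of differences = -1.1900
Numerator Σ(Δz_t−Δz̄)(Δz_{t+1}−Δz̄) = -135.6251
Denominator Σ(Δz_t−Δz̄)² = 324.7090
r_1(Δz) = -135.6251 / 324.7090 = -0.418

-0.418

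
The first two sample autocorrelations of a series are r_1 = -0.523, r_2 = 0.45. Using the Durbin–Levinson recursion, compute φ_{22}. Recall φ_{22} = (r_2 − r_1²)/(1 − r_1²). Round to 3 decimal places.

φ_{22} = (r_2 − r_1²) / (1 − r_1²)
r_1² = (-0.523)² = 0.273529
Numerator = 0.45 − 0.2735 = 0.1765; denominator = 1 − 0.2735 = 0.7265
φ_{22} = 0.1765 / 0.7265 = 0.243

0.243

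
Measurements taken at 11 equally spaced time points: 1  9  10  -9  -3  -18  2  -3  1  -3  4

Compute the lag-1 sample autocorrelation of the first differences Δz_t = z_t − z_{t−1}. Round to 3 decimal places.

-0.567

First differences Δz: 8, 1, -19, 6, -15, 20, -5, 4, -4, 7
Mean of differences = 0.3000
Numerator Σ(Δz_t−Δz̄)(Δz_{t+1}−Δz̄) = -675.4900
Denominator Σ(Δz_t−Δz̄)² = 1192.1000
r_1(Δz) = -675.4900 / 1192.1000 = -0.567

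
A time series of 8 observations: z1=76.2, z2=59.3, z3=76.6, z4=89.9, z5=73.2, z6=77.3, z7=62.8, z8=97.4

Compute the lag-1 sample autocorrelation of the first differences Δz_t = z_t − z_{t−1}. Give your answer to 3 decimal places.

-0.389

First differences Δz: -16.9, 17.3, 13.3, -16.7, 4.1, -14.5, 34.6
Mean of differences = 3.0286
Numerator Σ(Δz_t−Δz̄)(Δz_{t+1}−Δz̄) = -933.7822
Denominator Σ(Δz_t−Δz̄)² = 2400.6943
r_1(Δz) = -933.7822 / 2400.6943 = -0.389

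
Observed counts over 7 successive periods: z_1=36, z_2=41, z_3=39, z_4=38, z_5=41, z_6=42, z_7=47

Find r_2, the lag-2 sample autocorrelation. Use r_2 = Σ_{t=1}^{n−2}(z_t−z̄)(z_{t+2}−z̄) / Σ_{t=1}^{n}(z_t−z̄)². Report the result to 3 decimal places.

0.061

Mean z̄ = (36 + 41 + 39 + 38 + 41 + 42 + 47)/7 = 40.5714
Deviations from mean: -4.5714, 0.4286, -1.5714, -2.5714, 0.4286, 1.4286, 6.4286
Σ(z_t−z̄)(z_{t+2}−z̄) = (7.1837) + (-1.1020) + (-0.6735) + (-3.6735) + (2.7551) = 4.4898
Denominator Σ(z_t−z̄)² = 73.7143
r_2 = 4.4898 / 73.7143 = 0.061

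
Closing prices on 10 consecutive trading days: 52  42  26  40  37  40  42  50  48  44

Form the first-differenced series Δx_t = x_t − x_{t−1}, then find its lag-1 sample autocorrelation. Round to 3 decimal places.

-0.148

First differences Δx: -10, -16, 14, -3, 3, 2, 8, -2, -4
Mean of differences = -0.8889
Numerator Σ(Δx_t−Δx̄)(Δx_{t+1}−Δx̄) = -96.4568
Denominator Σ(Δx_t−Δx̄)² = 650.8889
r_1(Δx) = -96.4568 / 650.8889 = -0.148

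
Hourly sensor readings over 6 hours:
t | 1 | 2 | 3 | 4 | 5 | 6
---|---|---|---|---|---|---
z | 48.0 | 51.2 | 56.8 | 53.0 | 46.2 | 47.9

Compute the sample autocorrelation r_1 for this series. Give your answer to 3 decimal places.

0.241

Mean z̄ = (48.0 + 51.2 + 56.8 + 53.0 + 46.2 + 47.9)/6 = 50.5167
Deviations from mean: -2.5167, 0.6833, 6.2833, 2.4833, -4.3167, -2.6167
Numerator Σ_{t=1}^{5}(z_t−z̄)(z_{t+1}−z̄) = 18.7531
Denominator Σ(z_t−z̄)² = 77.9283
r_1 = 18.7531 / 77.9283 = 0.241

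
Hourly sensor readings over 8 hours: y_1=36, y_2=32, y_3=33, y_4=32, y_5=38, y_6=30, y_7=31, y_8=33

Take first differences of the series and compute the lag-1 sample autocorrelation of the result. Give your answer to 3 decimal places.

-0.539

First differences Δy: -4, 1, -1, 6, -8, 1, 2
Mean of differences = -0.4286
Numerator Σ(Δy_t−Δȳ)(Δy_{t+1}−Δȳ) = -65.6122
Denominator Σ(Δy_t−Δȳ)² = 121.7143
r_1(Δy) = -65.6122 / 121.7143 = -0.539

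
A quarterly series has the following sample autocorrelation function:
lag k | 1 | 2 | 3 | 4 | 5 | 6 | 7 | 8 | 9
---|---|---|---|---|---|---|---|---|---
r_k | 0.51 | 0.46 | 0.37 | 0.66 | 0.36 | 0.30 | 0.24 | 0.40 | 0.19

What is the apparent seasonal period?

The largest autocorrelation is r_4 = 0.66; the remaining lags stay at or below 0.51. The elevated value at lag 1 (0.51), dropping to 0.46 at lag 2, reflects decaying short-term dependence rather than seasonality.
The dominant spike at lag 4 indicates a seasonal period of 4.

4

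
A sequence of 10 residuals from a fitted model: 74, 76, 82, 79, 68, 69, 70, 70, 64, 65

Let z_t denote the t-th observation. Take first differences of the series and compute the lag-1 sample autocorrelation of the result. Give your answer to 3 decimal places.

First differences Δz: 2, 6, -3, -11, 1, 1, 0, -6, 1
Mean of differences = -1.0000
Numerator Σ(Δz_t−Δz̄)(Δz_{t+1}−Δz̄) = -2.0000
Denominator Σ(Δz_t−Δz̄)² = 200.0000
r_1(Δz) = -2.0000 / 200.0000 = -0.010

-0.010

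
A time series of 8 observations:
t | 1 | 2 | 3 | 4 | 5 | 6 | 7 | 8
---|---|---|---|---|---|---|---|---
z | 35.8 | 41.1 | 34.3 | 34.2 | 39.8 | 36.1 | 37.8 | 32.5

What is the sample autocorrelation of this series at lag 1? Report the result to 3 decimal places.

-0.375

Mean z̄ = (35.8 + 41.1 + 34.3 + 34.2 + 39.8 + 36.1 + 37.8 + 32.5)/8 = 36.4500
Deviations from mean: -0.6500, 4.6500, -2.1500, -2.2500, 3.3500, -0.3500, 1.3500, -3.9500
Numerator Σ_{t=1}^{7}(z_t−z̄)(z_{t+1}−z̄) = -22.6975
Denominator Σ(z_t−z̄)² = 60.5000
r_1 = -22.6975 / 60.5000 = -0.375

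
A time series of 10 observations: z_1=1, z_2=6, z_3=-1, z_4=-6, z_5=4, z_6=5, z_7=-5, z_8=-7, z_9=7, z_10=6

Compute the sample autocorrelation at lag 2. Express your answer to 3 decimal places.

-0.739

Mean z̄ = (1 + 6 − 1 − 6 + 4 + 5 − 5 − 7 + 7 + 6)/10 = 1.0000
Numerator Σ_{t=1}^{8}(z_t−z̄)(z_{t+2}−z̄) = -195.0000
Denominator Σ(z_t−z̄)² = 264.0000
r_2 = -195.0000 / 264.0000 = -0.739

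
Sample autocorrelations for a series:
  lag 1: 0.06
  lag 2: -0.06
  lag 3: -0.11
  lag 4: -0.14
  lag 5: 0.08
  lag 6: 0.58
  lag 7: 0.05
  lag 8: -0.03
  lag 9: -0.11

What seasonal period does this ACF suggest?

6

The largest autocorrelation is r_6 = 0.58; the remaining lags stay at or below 0.08.
The dominant spike at lag 6 indicates a seasonal period of 6.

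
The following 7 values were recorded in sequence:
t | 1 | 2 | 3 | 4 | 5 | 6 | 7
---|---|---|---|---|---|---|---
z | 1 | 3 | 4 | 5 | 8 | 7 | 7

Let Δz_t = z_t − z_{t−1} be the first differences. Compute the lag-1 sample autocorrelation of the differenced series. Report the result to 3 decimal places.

First differences Δz: 2, 1, 1, 3, -1, 0
Mean of differences = 1.0000
Numerator Σ(Δz_t−Δz̄)(Δz_{t+1}−Δz̄) = -2.0000
Denominator Σ(Δz_t−Δz̄)² = 10.0000
r_1(Δz) = -2.0000 / 10.0000 = -0.200

-0.200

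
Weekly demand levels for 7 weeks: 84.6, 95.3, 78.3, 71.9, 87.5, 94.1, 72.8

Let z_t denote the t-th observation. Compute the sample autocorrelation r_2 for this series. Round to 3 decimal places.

Mean z̄ = (84.6 + 95.3 + 78.3 + 71.9 + 87.5 + 94.1 + 72.8)/7 = 83.5000
Σ(z_t−z̄)(z_{t+2}−z̄) = (-5.7200) + (-136.8800) + (-20.8000) + (-122.9600) + (-42.8000) = -329.1600
Denominator Σ(z_t−z̄)² = 544.9000
r_2 = -329.1600 / 544.9000 = -0.604

-0.604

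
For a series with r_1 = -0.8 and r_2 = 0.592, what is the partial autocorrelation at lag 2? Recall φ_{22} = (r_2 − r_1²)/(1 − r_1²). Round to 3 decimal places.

-0.133

φ_{22} = (r_2 − r_1²) / (1 − r_1²)
r_1² = (-0.8)² = 0.64
Numerator = 0.592 − 0.6400 = -0.0480; denominator = 1 − 0.6400 = 0.3600
φ_{22} = -0.0480 / 0.3600 = -0.133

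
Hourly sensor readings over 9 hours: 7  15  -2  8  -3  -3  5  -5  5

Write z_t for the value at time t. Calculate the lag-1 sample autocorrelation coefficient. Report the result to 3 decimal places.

Mean z̄ = (7 + 15 − 2 + 8 − 3 − 3 + 5 − 5 + 5)/9 = 3.0000
Numerator Σ_{t=1}^{8}(z_t−z̄)(z_{t+1}−z̄) = -75.0000
Denominator Σ(z_t−z̄)² = 354.0000
r_1 = -75.0000 / 354.0000 = -0.212

-0.212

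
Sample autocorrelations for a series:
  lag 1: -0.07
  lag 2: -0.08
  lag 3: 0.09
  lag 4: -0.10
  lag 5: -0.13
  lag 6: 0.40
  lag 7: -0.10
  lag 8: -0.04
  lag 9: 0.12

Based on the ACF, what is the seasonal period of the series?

The largest autocorrelation is r_6 = 0.40; the remaining lags stay at or below 0.12.
The dominant spike at lag 6 indicates a seasonal period of 6.

6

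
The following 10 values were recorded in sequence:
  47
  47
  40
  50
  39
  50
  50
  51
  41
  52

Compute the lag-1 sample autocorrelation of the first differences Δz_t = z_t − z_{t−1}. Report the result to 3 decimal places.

First differences Δz: 0, -7, 10, -11, 11, 0, 1, -10, 11
Mean of differences = 0.5556
Numerator Σ(Δz_t−Δz̄)(Δz_{t+1}−Δz̄) = -417.9753
Denominator Σ(Δz_t−Δz̄)² = 610.2222
r_1(Δz) = -417.9753 / 610.2222 = -0.685

-0.685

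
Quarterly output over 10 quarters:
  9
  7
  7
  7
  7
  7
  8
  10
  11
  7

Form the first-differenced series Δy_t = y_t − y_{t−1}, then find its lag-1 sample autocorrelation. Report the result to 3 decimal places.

First differences Δy: -2, 0, 0, 0, 0, 1, 2, 1, -4
Mean of differences = -0.2222
Numerator Σ(Δy_t−Δȳ)(Δy_{t+1}−Δȳ) = 0.8395
Denominator Σ(Δy_t−Δȳ)² = 25.5556
r_1(Δy) = 0.8395 / 25.5556 = 0.033

0.033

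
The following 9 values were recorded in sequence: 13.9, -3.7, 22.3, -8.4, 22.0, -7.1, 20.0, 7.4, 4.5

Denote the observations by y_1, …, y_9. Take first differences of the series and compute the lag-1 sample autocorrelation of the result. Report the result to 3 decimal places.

-0.905

First differences Δy: -17.6, 26.0, -30.7, 30.4, -29.1, 27.1, -12.6, -2.9
Mean of differences = -1.1750
Numerator Σ(Δy_t−Δȳ)(Δy_{t+1}−Δȳ) = -4155.5881
Denominator Σ(Δy_t−Δȳ)² = 4589.7550
r_1(Δy) = -4155.5881 / 4589.7550 = -0.905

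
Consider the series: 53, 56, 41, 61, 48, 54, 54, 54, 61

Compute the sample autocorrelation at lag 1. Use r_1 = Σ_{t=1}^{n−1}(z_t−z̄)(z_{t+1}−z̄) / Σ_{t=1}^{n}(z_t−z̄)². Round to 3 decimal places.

Mean z̄ = (53 + 56 + 41 + 61 + 48 + 54 + 54 + 54 + 61)/9 = 53.5556
Numerator Σ_{t=1}^{8}(z_t−z̄)(z_{t+1}−z̄) = -165.6420
Denominator Σ(z_t−z̄)² = 306.2222
r_1 = -165.6420 / 306.2222 = -0.541

-0.541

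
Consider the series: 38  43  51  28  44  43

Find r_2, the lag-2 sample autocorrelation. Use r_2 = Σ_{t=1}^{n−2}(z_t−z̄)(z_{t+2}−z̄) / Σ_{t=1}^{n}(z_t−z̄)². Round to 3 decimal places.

-0.175

Mean z̄ = (38 + 43 + 51 + 28 + 44 + 43)/6 = 41.1667
Deviations from mean: -3.1667, 1.8333, 9.8333, -13.1667, 2.8333, 1.8333
Numerator Σ_{t=1}^{4}(z_t−z̄)(z_{t+2}−z̄) = -51.5556
Denominator Σ(z_t−z̄)² = 294.8333
r_2 = -51.5556 / 294.8333 = -0.175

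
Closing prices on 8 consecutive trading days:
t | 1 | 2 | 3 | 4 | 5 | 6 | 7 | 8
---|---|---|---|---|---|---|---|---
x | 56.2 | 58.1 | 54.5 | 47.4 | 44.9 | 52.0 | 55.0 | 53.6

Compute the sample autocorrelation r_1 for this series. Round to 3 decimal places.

Mean x̄ = (56.2 + 58.1 + 54.5 + 47.4 + 44.9 + 52.0 + 55.0 + 53.6)/8 = 52.7125
Deviations from mean: 3.4875, 5.3875, 1.7875, -5.3125, -7.8125, -0.7125, 2.2875, 0.8875
Numerator Σ_{t=1}^{7}(x_t−x̄)(x_{t+1}−x̄) = 66.3936
Denominator Σ(x_t−x̄)² = 140.1688
r_1 = 66.3936 / 140.1688 = 0.474

0.474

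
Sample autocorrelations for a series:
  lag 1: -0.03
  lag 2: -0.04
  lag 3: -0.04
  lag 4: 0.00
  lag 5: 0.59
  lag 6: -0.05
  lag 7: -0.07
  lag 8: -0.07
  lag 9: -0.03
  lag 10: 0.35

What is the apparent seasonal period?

The largest autocorrelation is r_5 = 0.59, with a weaker echo at lag 10 (0.35); the remaining lags stay at or below 0.00.
The dominant spike at lag 5 indicates a seasonal period of 5.

5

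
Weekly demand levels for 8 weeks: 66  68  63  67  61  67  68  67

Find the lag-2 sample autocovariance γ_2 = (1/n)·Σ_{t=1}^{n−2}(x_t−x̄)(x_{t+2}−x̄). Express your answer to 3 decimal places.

Mean x̄ = (66 + 68 + 63 + 67 + 61 + 67 + 68 + 67)/8 = 65.8750
Deviations: 0.1250, 2.1250, -2.8750, 1.1250, -4.8750, 1.1250, 2.1250, 1.1250
Σ_{t=1}^{6}(x_t−x̄)(x_{t+2}−x̄) = 8.2188
γ_2 = 8.2188 / 8 = 1.027

1.027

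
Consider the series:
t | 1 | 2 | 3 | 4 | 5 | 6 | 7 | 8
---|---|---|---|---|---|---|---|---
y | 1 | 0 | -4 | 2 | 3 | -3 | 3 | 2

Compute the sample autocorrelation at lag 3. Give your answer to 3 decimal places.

0.455

Mean ȳ = (1 + 0 − 4 + 2 + 3 − 3 + 3 + 2)/8 = 0.5000
Deviations from mean: 0.5000, -0.5000, -4.5000, 1.5000, 2.5000, -3.5000, 2.5000, 1.5000
Σ(y_t−ȳ)(y_{t+3}−ȳ) = (0.7500) + (-1.2500) + (15.7500) + (3.7500) + (3.7500) = 22.7500
Denominator Σ(y_t−ȳ)² = 50.0000
r_3 = 22.7500 / 50.0000 = 0.455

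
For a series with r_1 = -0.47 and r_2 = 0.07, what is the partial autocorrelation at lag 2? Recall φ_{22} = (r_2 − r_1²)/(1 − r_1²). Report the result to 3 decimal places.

-0.194

φ_{22} = (r_2 − r_1²) / (1 − r_1²)
r_1² = (-0.47)² = 0.2209
Numerator = 0.07 − 0.2209 = -0.1509; denominator = 1 − 0.2209 = 0.7791
φ_{22} = -0.1509 / 0.7791 = -0.194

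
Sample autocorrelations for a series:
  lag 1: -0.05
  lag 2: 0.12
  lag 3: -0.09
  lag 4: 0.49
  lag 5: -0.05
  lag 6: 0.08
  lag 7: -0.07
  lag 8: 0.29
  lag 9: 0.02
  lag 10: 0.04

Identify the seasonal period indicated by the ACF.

The largest autocorrelation is r_4 = 0.49, with a weaker echo at lag 8 (0.29); the remaining lags stay at or below 0.12.
The dominant spike at lag 4 indicates a seasonal period of 4.

4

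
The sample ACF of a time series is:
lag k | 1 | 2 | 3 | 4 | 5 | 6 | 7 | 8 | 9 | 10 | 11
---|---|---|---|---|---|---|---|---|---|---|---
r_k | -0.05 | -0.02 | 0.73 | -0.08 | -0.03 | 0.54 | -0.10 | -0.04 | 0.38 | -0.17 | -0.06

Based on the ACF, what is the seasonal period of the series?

3

The largest autocorrelation is r_3 = 0.73, with weaker echoes at lags 6 (0.54) and 9 (0.38); the remaining lags stay at or below -0.02.
The dominant spike at lag 3 indicates a seasonal period of 3.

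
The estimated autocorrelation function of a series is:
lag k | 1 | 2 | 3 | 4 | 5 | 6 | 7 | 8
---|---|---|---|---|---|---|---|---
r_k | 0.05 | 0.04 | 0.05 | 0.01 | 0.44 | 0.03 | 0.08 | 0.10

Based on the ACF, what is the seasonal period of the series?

5

The largest autocorrelation is r_5 = 0.44; the remaining lags stay at or below 0.10.
The dominant spike at lag 5 indicates a seasonal period of 5.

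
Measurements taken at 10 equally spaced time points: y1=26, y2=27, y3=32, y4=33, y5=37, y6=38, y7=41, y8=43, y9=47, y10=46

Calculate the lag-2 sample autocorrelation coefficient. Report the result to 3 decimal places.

Mean ȳ = (26 + 27 + 32 + 33 + 37 + 38 + 41 + 43 + 47 + 46)/10 = 37.0000
Numerator Σ_{t=1}^{8}(y_t−ȳ)(y_{t+2}−ȳ) = 191.0000
Denominator Σ(y_t−ȳ)² = 496.0000
r_2 = 191.0000 / 496.0000 = 0.385

0.385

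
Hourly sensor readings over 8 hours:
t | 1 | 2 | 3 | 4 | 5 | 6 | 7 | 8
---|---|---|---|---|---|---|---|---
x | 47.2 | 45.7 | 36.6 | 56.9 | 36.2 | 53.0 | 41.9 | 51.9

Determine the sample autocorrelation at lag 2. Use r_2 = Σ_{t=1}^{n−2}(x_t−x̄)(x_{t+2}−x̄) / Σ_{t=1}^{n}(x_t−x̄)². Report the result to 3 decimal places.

Mean x̄ = (47.2 + 45.7 + 36.6 + 56.9 + 36.2 + 53.0 + 41.9 + 51.9)/8 = 46.1750
Σ(x_t−x̄)(x_{t+2}−x̄) = (-9.8144) + (-5.0944) + (95.5106) + (73.1981) + (42.6431) + (39.0731) = 235.5163
Denominator Σ(x_t−x̄)² = 405.1150
r_2 = 235.5163 / 405.1150 = 0.581

0.581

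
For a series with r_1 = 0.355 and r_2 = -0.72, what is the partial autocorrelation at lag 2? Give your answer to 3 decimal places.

-0.968

φ_{22} = (r_2 − r_1²) / (1 − r_1²)
r_1² = (0.355)² = 0.126025
Numerator = -0.72 − 0.1260 = -0.8460; denominator = 1 − 0.1260 = 0.8740
φ_{22} = -0.8460 / 0.8740 = -0.968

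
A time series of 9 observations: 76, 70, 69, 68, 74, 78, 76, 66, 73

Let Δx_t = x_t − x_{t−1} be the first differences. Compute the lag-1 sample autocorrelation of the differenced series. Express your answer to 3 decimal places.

First differences Δx: -6, -1, -1, 6, 4, -2, -10, 7
Mean of differences = -0.3750
Numerator Σ(Δx_t−Δx̄)(Δx_{t+1}−Δx̄) = -34.6406
Denominator Σ(Δx_t−Δx̄)² = 241.8750
r_1(Δx) = -34.6406 / 241.8750 = -0.143

-0.143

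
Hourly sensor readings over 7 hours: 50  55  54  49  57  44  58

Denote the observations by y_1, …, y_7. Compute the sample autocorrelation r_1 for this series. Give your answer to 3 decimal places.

Mean ȳ = (50 + 55 + 54 + 49 + 57 + 44 + 58)/7 = 52.4286
Deviations from mean: -2.4286, 2.5714, 1.5714, -3.4286, 4.5714, -8.4286, 5.5714
Σ(y_t−ȳ)(y_{t+1}−ȳ) = (-6.2449) + (4.0408) + (-5.3878) + (-15.6735) + (-38.5306) + (-46.9592) = -108.7551
Denominator Σ(y_t−ȳ)² = 149.7143
r_1 = -108.7551 / 149.7143 = -0.726

-0.726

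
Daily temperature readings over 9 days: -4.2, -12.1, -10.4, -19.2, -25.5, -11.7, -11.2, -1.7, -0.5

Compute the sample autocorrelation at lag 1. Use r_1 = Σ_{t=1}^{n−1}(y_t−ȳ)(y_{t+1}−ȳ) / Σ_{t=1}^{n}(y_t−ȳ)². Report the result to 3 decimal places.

0.414

Mean ȳ = (-4.2 − 12.1 − 10.4 − 19.2 − 25.5 − 11.7 − 11.2 − 1.7 − 0.5)/9 = -10.7222
Numerator Σ_{t=1}^{8}(y_t−ȳ)(y_{t+1}−ȳ) = 215.9540
Denominator Σ(y_t−ȳ)² = 521.8756
r_1 = 215.9540 / 521.8756 = 0.414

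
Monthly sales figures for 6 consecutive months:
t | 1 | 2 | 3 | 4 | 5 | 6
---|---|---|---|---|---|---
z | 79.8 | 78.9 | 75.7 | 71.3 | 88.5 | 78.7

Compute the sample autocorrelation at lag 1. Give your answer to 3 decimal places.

-0.315

Mean z̄ = (79.8 + 78.9 + 75.7 + 71.3 + 88.5 + 78.7)/6 = 78.8167
Deviations from mean: 0.9833, 0.0833, -3.1167, -7.5167, 9.6833, -0.1167
Σ(z_t−z̄)(z_{t+1}−z̄) = (0.0819) + (-0.2597) + (23.4269) + (-72.7864) + (-1.1297) = -50.6669
Denominator Σ(z_t−z̄)² = 160.9683
r_1 = -50.6669 / 160.9683 = -0.315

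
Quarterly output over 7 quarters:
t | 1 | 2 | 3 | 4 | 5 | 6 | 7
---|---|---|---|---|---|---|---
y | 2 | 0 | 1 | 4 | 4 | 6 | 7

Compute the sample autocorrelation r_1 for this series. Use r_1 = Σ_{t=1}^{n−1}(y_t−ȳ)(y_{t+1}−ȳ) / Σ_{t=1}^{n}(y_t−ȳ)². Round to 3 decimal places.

Mean ȳ = (2 + 0 + 1 + 4 + 4 + 6 + 7)/7 = 3.4286
Deviations from mean: -1.4286, -3.4286, -2.4286, 0.5714, 0.5714, 2.5714, 3.5714
Numerator Σ_{t=1}^{6}(y_t−ȳ)(y_{t+1}−ȳ) = 22.8163
Denominator Σ(y_t−ȳ)² = 39.7143
r_1 = 22.8163 / 39.7143 = 0.575

0.575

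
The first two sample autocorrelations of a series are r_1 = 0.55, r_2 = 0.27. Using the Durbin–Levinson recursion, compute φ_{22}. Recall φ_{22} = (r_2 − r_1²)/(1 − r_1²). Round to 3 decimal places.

-0.047

φ_{22} = (r_2 − r_1²) / (1 − r_1²)
r_1² = (0.55)² = 0.3025
Numerator = 0.27 − 0.3025 = -0.0325; denominator = 1 − 0.3025 = 0.6975
φ_{22} = -0.0325 / 0.6975 = -0.047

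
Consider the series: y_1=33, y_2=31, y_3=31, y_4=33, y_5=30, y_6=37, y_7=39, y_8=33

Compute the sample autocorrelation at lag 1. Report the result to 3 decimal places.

0.217

Mean ȳ = (33 + 31 + 31 + 33 + 30 + 37 + 39 + 33)/8 = 33.3750
Deviations from mean: -0.3750, -2.3750, -2.3750, -0.3750, -3.3750, 3.6250, 5.6250, -0.3750
Σ(y_t−ȳ)(y_{t+1}−ȳ) = (0.8906) + (5.6406) + (0.8906) + (1.2656) + (-12.2344) + (20.3906) + (-2.1094) = 14.7344
Denominator Σ(y_t−ȳ)² = 67.8750
r_1 = 14.7344 / 67.8750 = 0.217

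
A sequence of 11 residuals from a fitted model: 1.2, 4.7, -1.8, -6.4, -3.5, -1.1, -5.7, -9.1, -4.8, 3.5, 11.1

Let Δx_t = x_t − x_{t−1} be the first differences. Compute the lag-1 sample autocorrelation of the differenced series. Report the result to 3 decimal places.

First differences Δx: 3.5, -6.5, -4.6, 2.9, 2.4, -4.6, -3.4, 4.3, 8.3, 7.6
Mean of differences = 0.9900
Numerator Σ(Δx_t−Δx̄)(Δx_{t+1}−Δx̄) = 89.7279
Denominator Σ(Δx_t−Δx̄)² = 257.8890
r_1(Δx) = 89.7279 / 257.8890 = 0.348

0.348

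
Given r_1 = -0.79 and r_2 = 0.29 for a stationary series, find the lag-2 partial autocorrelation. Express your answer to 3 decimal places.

φ_{22} = (r_2 − r_1²) / (1 − r_1²)
r_1² = (-0.79)² = 0.6241
Numerator = 0.29 − 0.6241 = -0.3341; denominator = 1 − 0.6241 = 0.3759
φ_{22} = -0.3341 / 0.3759 = -0.889

-0.889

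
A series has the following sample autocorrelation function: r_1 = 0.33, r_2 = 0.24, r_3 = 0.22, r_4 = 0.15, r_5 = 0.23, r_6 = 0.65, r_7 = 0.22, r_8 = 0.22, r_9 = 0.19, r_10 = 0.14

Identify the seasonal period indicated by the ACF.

The largest autocorrelation is r_6 = 0.65; the remaining lags stay at or below 0.33. The elevated value at lag 1 (0.33), dropping to 0.24 at lag 2, reflects decaying short-term dependence rather than seasonality.
The dominant spike at lag 6 indicates a seasonal period of 6.

6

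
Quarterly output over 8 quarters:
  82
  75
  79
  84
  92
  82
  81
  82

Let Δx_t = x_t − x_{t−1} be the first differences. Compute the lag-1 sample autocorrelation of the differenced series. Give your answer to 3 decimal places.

First differences Δx: -7, 4, 5, 8, -10, -1, 1
Mean of differences = 0.0000
Numerator Σ(Δx_t−Δx̄)(Δx_{t+1}−Δx̄) = -39.0000
Denominator Σ(Δx_t−Δx̄)² = 256.0000
r_1(Δx) = -39.0000 / 256.0000 = -0.152

-0.152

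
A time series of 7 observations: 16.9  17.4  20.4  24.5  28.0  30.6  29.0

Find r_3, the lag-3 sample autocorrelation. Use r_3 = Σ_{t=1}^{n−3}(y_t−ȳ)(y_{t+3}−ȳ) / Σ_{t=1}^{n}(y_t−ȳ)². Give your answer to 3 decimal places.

-0.267

Mean ȳ = (16.9 + 17.4 + 20.4 + 24.5 + 28.0 + 30.6 + 29.0)/7 = 23.8286
Deviations from mean: -6.9286, -6.4286, -3.4286, 0.6714, 4.1714, 6.7714, 5.1714
Σ(y_t−ȳ)(y_{t+3}−ȳ) = (-4.6520) + (-26.8163) + (-23.2163) + (3.4722) = -51.2124
Denominator Σ(y_t−ȳ)² = 191.5343
r_3 = -51.2124 / 191.5343 = -0.267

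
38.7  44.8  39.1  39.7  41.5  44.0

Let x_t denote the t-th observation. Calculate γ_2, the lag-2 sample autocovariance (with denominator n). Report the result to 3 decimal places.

Mean x̄ = (38.7 + 44.8 + 39.1 + 39.7 + 41.5 + 44.0)/6 = 41.3000
Deviations: -2.6000, 3.5000, -2.2000, -1.6000, 0.2000, 2.7000
Σ_{t=1}^{4}(x_t−x̄)(x_{t+2}−x̄) = -4.6400
γ_2 = -4.6400 / 6 = -0.773

-0.773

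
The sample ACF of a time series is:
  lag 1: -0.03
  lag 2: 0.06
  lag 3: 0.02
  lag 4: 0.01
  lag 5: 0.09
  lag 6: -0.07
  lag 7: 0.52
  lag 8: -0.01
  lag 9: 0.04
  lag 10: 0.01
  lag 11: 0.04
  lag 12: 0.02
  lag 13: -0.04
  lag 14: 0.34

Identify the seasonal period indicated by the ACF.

The largest autocorrelation is r_7 = 0.52, with a weaker echo at lag 14 (0.34); the remaining lags stay at or below 0.09.
The dominant spike at lag 7 indicates a seasonal period of 7.

7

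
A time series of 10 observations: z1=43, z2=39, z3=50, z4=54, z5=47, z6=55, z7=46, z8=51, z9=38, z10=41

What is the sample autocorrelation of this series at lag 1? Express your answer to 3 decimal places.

Mean z̄ = (43 + 39 + 50 + 54 + 47 + 55 + 46 + 51 + 38 + 41)/10 = 46.4000
Numerator Σ_{t=1}^{9}(z_t−z̄)(z_{t+1}−z̄) = 37.0400
Denominator Σ(z_t−z̄)² = 332.4000
r_1 = 37.0400 / 332.4000 = 0.111

0.111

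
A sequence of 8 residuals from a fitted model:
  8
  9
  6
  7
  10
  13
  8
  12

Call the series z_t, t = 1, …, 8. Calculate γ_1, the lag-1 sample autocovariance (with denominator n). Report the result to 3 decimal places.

0.139

Mean z̄ = (8 + 9 + 6 + 7 + 10 + 13 + 8 + 12)/8 = 9.1250
Deviations: -1.1250, -0.1250, -3.1250, -2.1250, 0.8750, 3.8750, -1.1250, 2.8750
Σ_{t=1}^{7}(z_t−z̄)(z_{t+1}−z̄) = 1.1094
γ_1 = 1.1094 / 8 = 0.139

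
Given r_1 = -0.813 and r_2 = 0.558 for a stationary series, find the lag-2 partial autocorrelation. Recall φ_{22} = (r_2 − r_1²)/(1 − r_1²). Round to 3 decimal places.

φ_{22} = (r_2 − r_1²) / (1 − r_1²)
r_1² = (-0.813)² = 0.660969
Numerator = 0.558 − 0.6610 = -0.1030; denominator = 1 − 0.6610 = 0.3390
φ_{22} = -0.1030 / 0.3390 = -0.304

-0.304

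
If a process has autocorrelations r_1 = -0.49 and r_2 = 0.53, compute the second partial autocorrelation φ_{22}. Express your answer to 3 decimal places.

φ_{22} = (r_2 − r_1²) / (1 − r_1²)
r_1² = (-0.49)² = 0.2401
Numerator = 0.53 − 0.2401 = 0.2899; denominator = 1 − 0.2401 = 0.7599
φ_{22} = 0.2899 / 0.7599 = 0.381

0.381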